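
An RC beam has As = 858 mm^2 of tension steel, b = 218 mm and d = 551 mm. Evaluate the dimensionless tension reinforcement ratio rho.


rho = As / (b * d)
= 858 / (218 * 551)
= 858 / 120118
= 0.007143 (dimensionless)

0.007143 (dimensionless)


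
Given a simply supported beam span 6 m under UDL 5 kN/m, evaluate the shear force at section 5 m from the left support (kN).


R_A = w * L / 2 = 5 * 6 / 2 = 15.0 kN
V(x) = R_A - w * x = 15.0 - 5 * 5
= -10.0 kN

-10.0 kN


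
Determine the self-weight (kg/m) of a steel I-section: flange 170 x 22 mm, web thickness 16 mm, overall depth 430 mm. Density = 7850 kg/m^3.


A_flanges = 2 * 170 * 22 = 7480 mm^2
A_web = (430 - 2 * 22) * 16 = 6176 mm^2
A_total = 7480 + 6176 = 13656 mm^2 = 0.013656 m^2
Weight = rho * A = 7850 * 0.013656 = 107.1996 kg/m

107.1996 kg/m


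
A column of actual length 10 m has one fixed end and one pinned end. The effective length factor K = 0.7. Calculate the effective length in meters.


L_eff = K * L
= 0.7 * 10
= 7.0 m

7.0 m


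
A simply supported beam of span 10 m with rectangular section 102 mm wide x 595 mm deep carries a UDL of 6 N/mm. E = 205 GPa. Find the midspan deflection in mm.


I = 102 * 595^3 / 12 = 1790481437.5 mm^4
L = 10000.0 mm, w = 6 N/mm, E = 205000.0 MPa
delta = 5 * w * L^4 / (384 * E * I)
= 5 * 6 * 10000.0^4 / (384 * 205000.0 * 1790481437.5)
= 2.1285 mm

2.1285 mm


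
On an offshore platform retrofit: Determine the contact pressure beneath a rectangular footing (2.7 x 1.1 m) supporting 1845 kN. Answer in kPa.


A = 2.7 * 1.1 = 2.97 m^2
q = P / A = 1845 / 2.97
= 621.2121 kPa

621.2121 kPa


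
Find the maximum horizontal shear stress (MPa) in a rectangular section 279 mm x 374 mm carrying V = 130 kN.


A = b * h = 279 * 374 = 104346 mm^2
V = 130 kN = 130000.0 N
tau_max = 1.5 * V / A = 1.5 * 130000.0 / 104346
= 1.8688 MPa

1.8688 MPa


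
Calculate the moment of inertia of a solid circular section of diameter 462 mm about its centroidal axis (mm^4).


r = d / 2 = 462 / 2 = 231.0 mm
I = pi * r^4 / 4 = pi * 231.0^4 / 4
= 2236339840.98 mm^4

2236339840.98 mm^4


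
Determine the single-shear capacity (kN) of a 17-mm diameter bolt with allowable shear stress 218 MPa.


A = pi * d^2 / 4 = pi * 17^2 / 4 = 226.9801 mm^2
V = f_v * A / 1000 = 218 * 226.9801 / 1000
= 49.4817 kN

49.4817 kN


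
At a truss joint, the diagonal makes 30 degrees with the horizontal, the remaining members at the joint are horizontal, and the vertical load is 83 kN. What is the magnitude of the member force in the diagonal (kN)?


At the joint, only the diagonal has a vertical component, so vertical equilibrium gives:
F * sin(30) = 83
F = 83 / sin(30)
= 83 / 0.5
= 166.0 kN

166.0 kN


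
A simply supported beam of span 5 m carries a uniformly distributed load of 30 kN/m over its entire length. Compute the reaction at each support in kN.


Total load = w * L = 30 * 5 = 150 kN
By symmetry, each reaction R = total / 2 = 150 / 2 = 75.0 kN

75.0 kN


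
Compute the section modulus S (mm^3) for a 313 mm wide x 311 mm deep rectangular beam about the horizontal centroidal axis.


S = b * h^2 / 6
= 313 * 311^2 / 6
= 313 * 96721 / 6
= 5045612.17 mm^3

5045612.17 mm^3


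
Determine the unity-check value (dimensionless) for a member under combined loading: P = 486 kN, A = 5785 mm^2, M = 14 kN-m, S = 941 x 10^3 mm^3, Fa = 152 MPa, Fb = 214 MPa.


f_a = P / A = 486000.0 / 5785 = 84.0104 MPa
f_b = M / S = 14000000.0 / 941000.0 = 14.8778 MPa
Ratio = f_a / Fa + f_b / Fb
= 84.0104 / 152 + 14.8778 / 214
= 0.6222 (dimensionless)

0.6222 (dimensionless)


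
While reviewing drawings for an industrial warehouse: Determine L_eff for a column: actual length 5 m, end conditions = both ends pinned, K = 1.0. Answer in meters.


L_eff = K * L
= 1.0 * 5
= 5.0 m

5.0 m


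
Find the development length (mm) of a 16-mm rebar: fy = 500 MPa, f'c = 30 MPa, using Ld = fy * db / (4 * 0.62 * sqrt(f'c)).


Ld = (fy * db) / (4 * 0.62 * sqrt(f'c))
= (500 * 16) / (4 * 0.62 * sqrt(30))
= 8000 / 13.5835
= 588.95 mm

588.95 mm


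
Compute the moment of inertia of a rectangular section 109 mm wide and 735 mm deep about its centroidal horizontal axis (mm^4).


I = b * h^3 / 12
= 109 * 735^3 / 12
= 109 * 397065375 / 12
= 3606677156.25 mm^4

3606677156.25 mm^4


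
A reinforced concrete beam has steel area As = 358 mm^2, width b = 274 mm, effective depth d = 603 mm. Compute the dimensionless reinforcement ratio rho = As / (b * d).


rho = As / (b * d)
= 358 / (274 * 603)
= 358 / 165222
= 0.002167 (dimensionless)

0.002167 (dimensionless)


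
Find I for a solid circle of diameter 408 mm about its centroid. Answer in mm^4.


r = d / 2 = 408 / 2 = 204.0 mm
I = pi * r^4 / 4 = pi * 204.0^4 / 4
= 1360224368.75 mm^4

1360224368.75 mm^4


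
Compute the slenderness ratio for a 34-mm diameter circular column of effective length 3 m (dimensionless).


Radius of gyration r = d / 4 = 34 / 4 = 8.5 mm
L_eff = 3000.0 mm
Slenderness ratio = L / r = 3000.0 / 8.5 = 352.94 (dimensionless)

352.94 (dimensionless)


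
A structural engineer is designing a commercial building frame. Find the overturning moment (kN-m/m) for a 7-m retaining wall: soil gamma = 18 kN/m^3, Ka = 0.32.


Pa = 0.5 * Ka * gamma * H^2
= 0.5 * 0.32 * 18 * 7^2
= 141.12 kN/m
Arm = H / 3 = 7 / 3 = 2.3333 m
Mo = Pa * arm = Pa * H / 3 = 141.12 * 7 / 3 = 329.28 kN-m/m

329.28 kN-m/m


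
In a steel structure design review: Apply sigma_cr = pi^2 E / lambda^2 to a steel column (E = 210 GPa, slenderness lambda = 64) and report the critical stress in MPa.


sigma_cr = pi^2 * E / lambda^2
= 9.8696 * 210000.0 / 64^2
= 9.8696 * 210000.0 / 4096
= 506.01 MPa

506.01 MPa


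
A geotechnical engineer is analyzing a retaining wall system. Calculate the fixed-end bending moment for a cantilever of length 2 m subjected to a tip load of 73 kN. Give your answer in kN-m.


For a cantilever with a point load at the free end:
M_max = P * L = 73 * 2 = 146 kN-m

146 kN-m


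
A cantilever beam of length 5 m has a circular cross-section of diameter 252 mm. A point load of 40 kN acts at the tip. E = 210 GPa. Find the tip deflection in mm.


I = pi * d^4 / 64 = pi * 252^4 / 64 = 197957546.2 mm^4
L = 5000.0 mm, P = 40000.0 N, E = 210000.0 MPa
delta = P * L^3 / (3 * E * I)
= 40000.0 * 5000.0^3 / (3 * 210000.0 * 197957546.2)
= 40.092 mm

40.092 mm


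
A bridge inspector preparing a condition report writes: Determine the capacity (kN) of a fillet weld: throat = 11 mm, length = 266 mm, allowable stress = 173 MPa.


Strength = throat * length * allowable stress
= 11 * 266 * 173 N
= 506198 N
= 506.2 kN

506.2 kN


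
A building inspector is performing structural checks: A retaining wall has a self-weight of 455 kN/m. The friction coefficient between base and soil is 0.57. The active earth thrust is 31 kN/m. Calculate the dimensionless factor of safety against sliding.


Resisting force = mu * W = 0.57 * 455 = 259.35 kN/m
FOS = Resisting / Driving = 259.35 / 31
= 8.3661 (dimensionless)

8.3661 (dimensionless)


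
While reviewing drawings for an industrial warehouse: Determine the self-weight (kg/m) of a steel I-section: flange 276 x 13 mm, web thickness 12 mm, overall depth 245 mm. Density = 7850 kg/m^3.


A_flanges = 2 * 276 * 13 = 7176 mm^2
A_web = (245 - 2 * 13) * 12 = 2628 mm^2
A_total = 7176 + 2628 = 9804 mm^2 = 0.009804 m^2
Weight = rho * A = 7850 * 0.009804 = 76.9614 kg/m

76.9614 kg/m


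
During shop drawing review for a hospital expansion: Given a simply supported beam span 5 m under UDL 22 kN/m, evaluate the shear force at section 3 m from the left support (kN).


R_A = w * L / 2 = 22 * 5 / 2 = 55.0 kN
V(x) = R_A - w * x = 55.0 - 22 * 3
= -11.0 kN

-11.0 kN


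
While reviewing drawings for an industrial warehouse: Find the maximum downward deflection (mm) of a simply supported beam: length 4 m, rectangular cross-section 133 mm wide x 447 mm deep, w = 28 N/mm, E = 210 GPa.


I = 133 * 447^3 / 12 = 989903738.25 mm^4
L = 4000.0 mm, w = 28 N/mm, E = 210000.0 MPa
delta = 5 * w * L^4 / (384 * E * I)
= 5 * 28 * 4000.0^4 / (384 * 210000.0 * 989903738.25)
= 0.449 mm

0.449 mm


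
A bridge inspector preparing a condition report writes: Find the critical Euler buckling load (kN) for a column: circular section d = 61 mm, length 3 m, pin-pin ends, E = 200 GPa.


I = pi * d^4 / 64 = 679656.13 mm^4
L = 3000.0 mm
P_cr = pi^2 * E * I / L^2
= 9.8696 * 200000.0 * 679656.13 / 3000.0^2
= 149065.27 N = 149.0653 kN

149.0653 kN


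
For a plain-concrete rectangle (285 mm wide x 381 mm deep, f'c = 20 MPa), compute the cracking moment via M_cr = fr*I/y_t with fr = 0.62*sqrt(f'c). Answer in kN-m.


fr = 0.62 * sqrt(20) = 0.62 * 4.4721 = 2.7727 MPa
I = 285 * 381^3 / 12 = 1313525598.75 mm^4
y_t = 190.5 mm
M_cr = fr * I / y_t = 2.7727 * 1313525598.75 / 190.5 N-mm
= 19.1183 kN-m

19.1183 kN-m


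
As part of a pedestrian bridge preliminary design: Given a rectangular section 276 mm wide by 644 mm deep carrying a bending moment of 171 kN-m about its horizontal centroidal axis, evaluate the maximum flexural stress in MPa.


I = b * h^3 / 12 = 276 * 644^3 / 12 = 6143069632.0 mm^4
y = h / 2 = 644 / 2 = 322.0 mm
M = 171 kN-m = 171000000.0 N-mm
sigma = M * y / I = 171000000.0 * 322.0 / 6143069632.0
= 8.96 MPa

8.96 MPa


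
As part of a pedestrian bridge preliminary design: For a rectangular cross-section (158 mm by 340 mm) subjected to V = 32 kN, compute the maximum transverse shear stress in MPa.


A = b * h = 158 * 340 = 53720 mm^2
V = 32 kN = 32000.0 N
tau_max = 1.5 * V / A = 1.5 * 32000.0 / 53720
= 0.8935 MPa

0.8935 MPa


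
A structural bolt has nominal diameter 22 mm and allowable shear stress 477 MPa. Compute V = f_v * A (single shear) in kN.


A = pi * d^2 / 4 = pi * 22^2 / 4 = 380.1327 mm^2
V = f_v * A / 1000 = 477 * 380.1327 / 1000
= 181.3233 kN

181.3233 kN


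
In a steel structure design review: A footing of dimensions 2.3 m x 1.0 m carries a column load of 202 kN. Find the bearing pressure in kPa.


A = 2.3 * 1.0 = 2.3 m^2
q = P / A = 202 / 2.3
= 87.8261 kPa

87.8261 kPa


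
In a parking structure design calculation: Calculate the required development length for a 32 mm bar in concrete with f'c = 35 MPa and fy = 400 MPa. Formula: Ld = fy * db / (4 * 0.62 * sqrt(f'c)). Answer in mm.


Ld = (fy * db) / (4 * 0.62 * sqrt(f'c))
= (400 * 32) / (4 * 0.62 * sqrt(35))
= 12800 / 14.6719
= 872.42 mm

872.42 mm


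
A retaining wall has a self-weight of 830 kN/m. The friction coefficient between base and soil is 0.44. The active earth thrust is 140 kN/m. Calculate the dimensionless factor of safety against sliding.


Resisting force = mu * W = 0.44 * 830 = 365.2 kN/m
FOS = Resisting / Driving = 365.2 / 140
= 2.6086 (dimensionless)

2.6086 (dimensionless)


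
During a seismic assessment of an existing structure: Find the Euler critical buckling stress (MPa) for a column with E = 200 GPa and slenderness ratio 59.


sigma_cr = pi^2 * E / lambda^2
= 9.8696 * 200000.0 / 59^2
= 9.8696 * 200000.0 / 3481
= 567.0557 MPa

567.0557 MPa


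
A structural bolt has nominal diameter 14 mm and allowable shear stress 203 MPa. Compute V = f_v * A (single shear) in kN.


A = pi * d^2 / 4 = pi * 14^2 / 4 = 153.938 mm^2
V = f_v * A / 1000 = 203 * 153.938 / 1000
= 31.2494 kN

31.2494 kN


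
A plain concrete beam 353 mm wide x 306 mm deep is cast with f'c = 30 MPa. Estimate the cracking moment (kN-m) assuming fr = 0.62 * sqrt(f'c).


fr = 0.62 * sqrt(30) = 0.62 * 5.4772 = 3.3959 MPa
I = 353 * 306^3 / 12 = 842864454.0 mm^4
y_t = 153.0 mm
M_cr = fr * I / y_t = 3.3959 * 842864454.0 / 153.0 N-mm
= 18.7076 kN-m

18.7076 kN-m


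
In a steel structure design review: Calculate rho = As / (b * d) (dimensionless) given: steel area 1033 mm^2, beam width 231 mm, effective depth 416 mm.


rho = As / (b * d)
= 1033 / (231 * 416)
= 1033 / 96096
= 0.01075 (dimensionless)

0.01075 (dimensionless)


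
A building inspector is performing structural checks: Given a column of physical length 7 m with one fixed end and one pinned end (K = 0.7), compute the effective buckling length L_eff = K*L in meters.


L_eff = K * L
= 0.7 * 7
= 4.9 m

4.9 m


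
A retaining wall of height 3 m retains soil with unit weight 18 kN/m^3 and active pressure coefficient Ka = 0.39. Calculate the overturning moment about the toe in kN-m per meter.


Pa = 0.5 * Ka * gamma * H^2
= 0.5 * 0.39 * 18 * 3^2
= 31.59 kN/m
Arm = H / 3 = 3 / 3 = 1.0 m
Mo = Pa * arm = Pa * H / 3 = 31.59 * 3 / 3 = 31.59 kN-m/m

31.59 kN-m/m


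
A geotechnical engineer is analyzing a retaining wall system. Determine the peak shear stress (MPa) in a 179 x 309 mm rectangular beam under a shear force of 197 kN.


A = b * h = 179 * 309 = 55311 mm^2
V = 197 kN = 197000.0 N
tau_max = 1.5 * V / A = 1.5 * 197000.0 / 55311
= 5.3425 MPa

5.3425 MPa


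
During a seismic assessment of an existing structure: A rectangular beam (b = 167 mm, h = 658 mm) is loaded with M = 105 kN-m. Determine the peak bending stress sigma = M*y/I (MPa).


I = b * h^3 / 12 = 167 * 658^3 / 12 = 3964723508.67 mm^4
y = h / 2 = 658 / 2 = 329.0 mm
M = 105 kN-m = 105000000.0 N-mm
sigma = M * y / I = 105000000.0 * 329.0 / 3964723508.67
= 8.71 MPa

8.71 MPa


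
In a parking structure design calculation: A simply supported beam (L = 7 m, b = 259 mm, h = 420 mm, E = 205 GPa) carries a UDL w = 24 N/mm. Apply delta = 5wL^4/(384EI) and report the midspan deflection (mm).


I = 259 * 420^3 / 12 = 1599066000.0 mm^4
L = 7000.0 mm, w = 24 N/mm, E = 205000.0 MPa
delta = 5 * w * L^4 / (384 * E * I)
= 5 * 24 * 7000.0^4 / (384 * 205000.0 * 1599066000.0)
= 2.2889 mm

2.2889 mm


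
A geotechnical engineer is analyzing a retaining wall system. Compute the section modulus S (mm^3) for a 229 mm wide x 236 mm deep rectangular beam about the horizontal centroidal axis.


S = b * h^2 / 6
= 229 * 236^2 / 6
= 229 * 55696 / 6
= 2125730.67 mm^3

2125730.67 mm^3


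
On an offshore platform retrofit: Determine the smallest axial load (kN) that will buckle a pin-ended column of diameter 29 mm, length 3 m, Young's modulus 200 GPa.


I = pi * d^4 / 64 = 34718.57 mm^4
L = 3000.0 mm
P_cr = pi^2 * E * I / L^2
= 9.8696 * 200000.0 * 34718.57 / 3000.0^2
= 7614.64 N = 7.6146 kN

7.6146 kN


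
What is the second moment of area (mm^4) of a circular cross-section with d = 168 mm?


r = d / 2 = 168 / 2 = 84.0 mm
I = pi * r^4 / 4 = pi * 84.0^4 / 4
= 39102725.18 mm^4

39102725.18 mm^4


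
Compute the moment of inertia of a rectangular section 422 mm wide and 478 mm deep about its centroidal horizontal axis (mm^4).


I = b * h^3 / 12
= 422 * 478^3 / 12
= 422 * 109215352 / 12
= 3840739878.67 mm^4

3840739878.67 mm^4


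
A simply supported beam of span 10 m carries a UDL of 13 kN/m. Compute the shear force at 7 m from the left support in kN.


R_A = w * L / 2 = 13 * 10 / 2 = 65.0 kN
V(x) = R_A - w * x = 65.0 - 13 * 7
= -26.0 kN

-26.0 kN


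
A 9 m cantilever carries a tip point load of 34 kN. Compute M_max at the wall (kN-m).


For a cantilever with a point load at the free end:
M_max = P * L = 34 * 9 = 306 kN-m

306 kN-m


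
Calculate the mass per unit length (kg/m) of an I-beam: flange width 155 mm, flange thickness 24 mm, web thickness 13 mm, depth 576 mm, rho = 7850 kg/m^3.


A_flanges = 2 * 155 * 24 = 7440 mm^2
A_web = (576 - 2 * 24) * 13 = 6864 mm^2
A_total = 7440 + 6864 = 14304 mm^2 = 0.014304 m^2
Weight = rho * A = 7850 * 0.014304 = 112.2864 kg/m

112.2864 kg/m


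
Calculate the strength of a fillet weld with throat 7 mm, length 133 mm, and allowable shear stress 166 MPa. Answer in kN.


Strength = throat * length * allowable stress
= 7 * 133 * 166 N
= 154546 N
= 154.55 kN

154.55 kN


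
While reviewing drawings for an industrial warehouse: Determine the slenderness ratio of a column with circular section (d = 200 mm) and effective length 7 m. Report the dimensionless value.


Radius of gyration r = d / 4 = 200 / 4 = 50.0 mm
L_eff = 7000.0 mm
Slenderness ratio = L / r = 7000.0 / 50.0 = 140.0 (dimensionless)

140.0 (dimensionless)


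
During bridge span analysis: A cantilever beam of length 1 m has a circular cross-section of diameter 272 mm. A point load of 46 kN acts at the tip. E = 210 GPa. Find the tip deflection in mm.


I = pi * d^4 / 64 = pi * 272^4 / 64 = 268686295.06 mm^4
L = 1000.0 mm, P = 46000.0 N, E = 210000.0 MPa
delta = P * L^3 / (3 * E * I)
= 46000.0 * 1000.0^3 / (3 * 210000.0 * 268686295.06)
= 0.2718 mm

0.2718 mm


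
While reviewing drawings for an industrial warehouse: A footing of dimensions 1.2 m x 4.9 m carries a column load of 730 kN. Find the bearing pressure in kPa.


A = 1.2 * 4.9 = 5.88 m^2
q = P / A = 730 / 5.88
= 124.1497 kPa

124.1497 kPa


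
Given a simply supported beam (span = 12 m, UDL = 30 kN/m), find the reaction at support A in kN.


Total load = w * L = 30 * 12 = 360 kN
By symmetry, each reaction R = total / 2 = 360 / 2 = 180.0 kN

180.0 kN


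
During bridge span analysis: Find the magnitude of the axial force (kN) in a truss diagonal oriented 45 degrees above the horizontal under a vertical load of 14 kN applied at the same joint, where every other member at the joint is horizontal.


At the joint, only the diagonal has a vertical component, so vertical equilibrium gives:
F * sin(45) = 14
F = 14 / sin(45)
= 14 / 0.707107
= 19.8 kN

19.8 kN


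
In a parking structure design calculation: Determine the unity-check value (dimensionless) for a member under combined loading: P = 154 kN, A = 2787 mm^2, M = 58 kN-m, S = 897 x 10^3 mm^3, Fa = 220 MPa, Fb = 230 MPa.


f_a = P / A = 154000.0 / 2787 = 55.2565 MPa
f_b = M / S = 58000000.0 / 897000.0 = 64.66 MPa
Ratio = f_a / Fa + f_b / Fb
= 55.2565 / 220 + 64.66 / 230
= 0.5323 (dimensionless)

0.5323 (dimensionless)


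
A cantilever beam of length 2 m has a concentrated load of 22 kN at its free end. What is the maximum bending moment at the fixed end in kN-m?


For a cantilever with a point load at the free end:
M_max = P * L = 22 * 2 = 44 kN-m

44 kN-m


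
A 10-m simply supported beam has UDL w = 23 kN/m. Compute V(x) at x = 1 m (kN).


R_A = w * L / 2 = 23 * 10 / 2 = 115.0 kN
V(x) = R_A - w * x = 115.0 - 23 * 1
= 92.0 kN

92.0 kN


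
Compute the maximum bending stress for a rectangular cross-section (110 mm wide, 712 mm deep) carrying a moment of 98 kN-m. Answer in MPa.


I = b * h^3 / 12 = 110 * 712^3 / 12 = 3308654506.67 mm^4
y = h / 2 = 712 / 2 = 356.0 mm
M = 98 kN-m = 98000000.0 N-mm
sigma = M * y / I = 98000000.0 * 356.0 / 3308654506.67
= 10.54 MPa

10.54 MPa


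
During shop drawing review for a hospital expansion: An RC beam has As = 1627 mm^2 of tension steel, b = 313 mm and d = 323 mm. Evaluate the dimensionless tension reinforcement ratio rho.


rho = As / (b * d)
= 1627 / (313 * 323)
= 1627 / 101099
= 0.016093 (dimensionless)

0.016093 (dimensionless)


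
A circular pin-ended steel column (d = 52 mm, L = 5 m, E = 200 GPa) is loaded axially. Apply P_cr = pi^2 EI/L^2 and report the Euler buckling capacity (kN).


I = pi * d^4 / 64 = 358908.11 mm^4
L = 5000.0 mm
P_cr = pi^2 * E * I / L^2
= 9.8696 * 200000.0 * 358908.11 / 5000.0^2
= 28338.25 N = 28.3382 kN

28.3382 kN


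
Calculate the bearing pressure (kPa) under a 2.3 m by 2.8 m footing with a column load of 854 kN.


A = 2.3 * 2.8 = 6.44 m^2
q = P / A = 854 / 6.44
= 132.6087 kPa

132.6087 kPa


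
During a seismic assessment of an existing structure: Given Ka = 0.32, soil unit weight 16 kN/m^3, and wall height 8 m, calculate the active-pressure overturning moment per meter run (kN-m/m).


Pa = 0.5 * Ka * gamma * H^2
= 0.5 * 0.32 * 16 * 8^2
= 163.84 kN/m
Arm = H / 3 = 8 / 3 = 2.6667 m
Mo = Pa * arm = Pa * H / 3 = 163.84 * 8 / 3 = 436.9067 kN-m/m

436.9067 kN-m/m


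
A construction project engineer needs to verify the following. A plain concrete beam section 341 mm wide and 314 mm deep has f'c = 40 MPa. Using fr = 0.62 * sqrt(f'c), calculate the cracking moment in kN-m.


fr = 0.62 * sqrt(40) = 0.62 * 6.3246 = 3.9212 MPa
I = 341 * 314^3 / 12 = 879755675.33 mm^4
y_t = 157.0 mm
M_cr = fr * I / y_t = 3.9212 * 879755675.33 / 157.0 N-mm
= 21.9727 kN-m

21.9727 kN-m


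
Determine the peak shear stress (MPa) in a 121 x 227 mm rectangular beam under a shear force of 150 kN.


A = b * h = 121 * 227 = 27467 mm^2
V = 150 kN = 150000.0 N
tau_max = 1.5 * V / A = 1.5 * 150000.0 / 27467
= 8.1916 MPa

8.1916 MPa


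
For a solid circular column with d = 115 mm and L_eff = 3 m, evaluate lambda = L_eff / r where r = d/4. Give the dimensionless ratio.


Radius of gyration r = d / 4 = 115 / 4 = 28.75 mm
L_eff = 3000.0 mm
Slenderness ratio = L / r = 3000.0 / 28.75 = 104.35 (dimensionless)

104.35 (dimensionless)


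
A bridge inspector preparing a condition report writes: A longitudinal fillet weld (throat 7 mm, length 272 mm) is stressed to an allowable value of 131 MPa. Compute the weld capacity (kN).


Strength = throat * length * allowable stress
= 7 * 272 * 131 N
= 249424 N
= 249.42 kN

249.42 kN


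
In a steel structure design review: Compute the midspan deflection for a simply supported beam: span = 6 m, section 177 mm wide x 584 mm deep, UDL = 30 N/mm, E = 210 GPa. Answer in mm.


I = 177 * 584^3 / 12 = 2937856384.0 mm^4
L = 6000.0 mm, w = 30 N/mm, E = 210000.0 MPa
delta = 5 * w * L^4 / (384 * E * I)
= 5 * 30 * 6000.0^4 / (384 * 210000.0 * 2937856384.0)
= 0.8206 mm

0.8206 mm


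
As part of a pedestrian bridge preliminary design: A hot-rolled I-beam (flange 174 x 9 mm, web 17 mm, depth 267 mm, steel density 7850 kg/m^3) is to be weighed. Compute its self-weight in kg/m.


A_flanges = 2 * 174 * 9 = 3132 mm^2
A_web = (267 - 2 * 9) * 17 = 4233 mm^2
A_total = 3132 + 4233 = 7365 mm^2 = 0.007365 m^2
Weight = rho * A = 7850 * 0.007365 = 57.8152 kg/m

57.8152 kg/m


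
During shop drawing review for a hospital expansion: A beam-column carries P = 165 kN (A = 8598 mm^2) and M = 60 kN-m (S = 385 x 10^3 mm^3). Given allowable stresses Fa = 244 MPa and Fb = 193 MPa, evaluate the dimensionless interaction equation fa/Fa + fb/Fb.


f_a = P / A = 165000.0 / 8598 = 19.1905 MPa
f_b = M / S = 60000000.0 / 385000.0 = 155.8442 MPa
Ratio = f_a / Fa + f_b / Fb
= 19.1905 / 244 + 155.8442 / 193
= 0.8861 (dimensionless)

0.8861 (dimensionless)


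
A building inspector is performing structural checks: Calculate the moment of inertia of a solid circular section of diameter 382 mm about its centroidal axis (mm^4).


r = d / 2 = 382 / 2 = 191.0 mm
I = pi * r^4 / 4 = pi * 191.0^4 / 4
= 1045257639.46 mm^4

1045257639.46 mm^4


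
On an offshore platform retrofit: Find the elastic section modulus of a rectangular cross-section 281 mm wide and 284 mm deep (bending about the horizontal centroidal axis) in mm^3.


S = b * h^2 / 6
= 281 * 284^2 / 6
= 281 * 80656 / 6
= 3777389.33 mm^3

3777389.33 mm^3


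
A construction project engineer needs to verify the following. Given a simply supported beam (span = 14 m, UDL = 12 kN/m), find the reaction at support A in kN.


Total load = w * L = 12 * 14 = 168 kN
By symmetry, each reaction R = total / 2 = 168 / 2 = 84.0 kN

84.0 kN


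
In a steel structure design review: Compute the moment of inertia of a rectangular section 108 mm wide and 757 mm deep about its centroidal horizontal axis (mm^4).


I = b * h^3 / 12
= 108 * 757^3 / 12
= 108 * 433798093 / 12
= 3904182837.0 mm^4

3904182837.0 mm^4


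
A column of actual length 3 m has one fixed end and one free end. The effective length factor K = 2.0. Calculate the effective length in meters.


L_eff = K * L
= 2.0 * 3
= 6.0 m

6.0 m


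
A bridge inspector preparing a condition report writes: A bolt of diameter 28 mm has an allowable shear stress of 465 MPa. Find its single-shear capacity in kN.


A = pi * d^2 / 4 = pi * 28^2 / 4 = 615.7522 mm^2
V = f_v * A / 1000 = 465 * 615.7522 / 1000
= 286.3248 kN

286.3248 kN


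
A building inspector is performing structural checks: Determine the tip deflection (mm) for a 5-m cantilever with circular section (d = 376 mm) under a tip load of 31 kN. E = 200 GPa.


I = pi * d^4 / 64 = pi * 376^4 / 64 = 981118078.81 mm^4
L = 5000.0 mm, P = 31000.0 N, E = 200000.0 MPa
delta = P * L^3 / (3 * E * I)
= 31000.0 * 5000.0^3 / (3 * 200000.0 * 981118078.81)
= 6.5826 mm

6.5826 mm


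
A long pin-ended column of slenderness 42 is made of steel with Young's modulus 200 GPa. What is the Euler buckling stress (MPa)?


sigma_cr = pi^2 * E / lambda^2
= 9.8696 * 200000.0 / 42^2
= 9.8696 * 200000.0 / 1764
= 1119.0028 MPa

1119.0028 MPa


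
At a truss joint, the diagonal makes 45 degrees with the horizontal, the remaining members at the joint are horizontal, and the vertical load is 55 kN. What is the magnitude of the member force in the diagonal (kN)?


At the joint, only the diagonal has a vertical component, so vertical equilibrium gives:
F * sin(45) = 55
F = 55 / sin(45)
= 55 / 0.707107
= 77.78 kN

77.78 kN


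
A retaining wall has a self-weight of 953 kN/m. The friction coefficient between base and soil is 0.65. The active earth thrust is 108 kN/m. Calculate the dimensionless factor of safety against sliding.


Resisting force = mu * W = 0.65 * 953 = 619.45 kN/m
FOS = Resisting / Driving = 619.45 / 108
= 5.7356 (dimensionless)

5.7356 (dimensionless)


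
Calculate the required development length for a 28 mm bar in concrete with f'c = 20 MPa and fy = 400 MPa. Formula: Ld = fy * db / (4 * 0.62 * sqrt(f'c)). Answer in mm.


Ld = (fy * db) / (4 * 0.62 * sqrt(f'c))
= (400 * 28) / (4 * 0.62 * sqrt(20))
= 11200 / 11.0909
= 1009.84 mm

1009.84 mm


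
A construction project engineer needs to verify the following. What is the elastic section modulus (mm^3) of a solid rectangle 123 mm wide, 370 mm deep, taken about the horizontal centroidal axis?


S = b * h^2 / 6
= 123 * 370^2 / 6
= 123 * 136900 / 6
= 2806450.0 mm^3

2806450.0 mm^3


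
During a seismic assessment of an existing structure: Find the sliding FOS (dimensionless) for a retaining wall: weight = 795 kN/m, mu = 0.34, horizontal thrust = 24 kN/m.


Resisting force = mu * W = 0.34 * 795 = 270.3 kN/m
FOS = Resisting / Driving = 270.3 / 24
= 11.2625 (dimensionless)

11.2625 (dimensionless)


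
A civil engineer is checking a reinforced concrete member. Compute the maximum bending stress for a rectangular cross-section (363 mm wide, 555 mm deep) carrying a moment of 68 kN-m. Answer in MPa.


I = b * h^3 / 12 = 363 * 555^3 / 12 = 5171354718.75 mm^4
y = h / 2 = 555 / 2 = 277.5 mm
M = 68 kN-m = 68000000.0 N-mm
sigma = M * y / I = 68000000.0 * 277.5 / 5171354718.75
= 3.65 MPa

3.65 MPa


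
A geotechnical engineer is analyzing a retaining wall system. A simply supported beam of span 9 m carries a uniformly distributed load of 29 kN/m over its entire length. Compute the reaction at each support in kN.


Total load = w * L = 29 * 9 = 261 kN
By symmetry, each reaction R = total / 2 = 261 / 2 = 130.5 kN

130.5 kN


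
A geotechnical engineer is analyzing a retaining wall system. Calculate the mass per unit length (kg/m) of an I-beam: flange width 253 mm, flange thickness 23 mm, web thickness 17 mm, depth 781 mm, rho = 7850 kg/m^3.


A_flanges = 2 * 253 * 23 = 11638 mm^2
A_web = (781 - 2 * 23) * 17 = 12495 mm^2
A_total = 11638 + 12495 = 24133 mm^2 = 0.024133 m^2
Weight = rho * A = 7850 * 0.024133 = 189.4441 kg/m

189.4441 kg/m


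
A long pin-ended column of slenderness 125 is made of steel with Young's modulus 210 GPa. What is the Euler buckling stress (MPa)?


sigma_cr = pi^2 * E / lambda^2
= 9.8696 * 210000.0 / 125^2
= 9.8696 * 210000.0 / 15625
= 132.6475 MPa

132.6475 MPa


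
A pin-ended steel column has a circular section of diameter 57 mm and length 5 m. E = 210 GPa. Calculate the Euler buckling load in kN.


I = pi * d^4 / 64 = 518166.49 mm^4
L = 5000.0 mm
P_cr = pi^2 * E * I / L^2
= 9.8696 * 210000.0 * 518166.49 / 5000.0^2
= 42958.43 N = 42.9584 kN

42.9584 kN


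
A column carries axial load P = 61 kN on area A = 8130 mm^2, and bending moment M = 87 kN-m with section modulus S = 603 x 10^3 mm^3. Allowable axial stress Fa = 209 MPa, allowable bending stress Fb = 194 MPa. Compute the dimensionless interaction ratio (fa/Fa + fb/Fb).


f_a = P / A = 61000.0 / 8130 = 7.5031 MPa
f_b = M / S = 87000000.0 / 603000.0 = 144.2786 MPa
Ratio = f_a / Fa + f_b / Fb
= 7.5031 / 209 + 144.2786 / 194
= 0.7796 (dimensionless)

0.7796 (dimensionless)


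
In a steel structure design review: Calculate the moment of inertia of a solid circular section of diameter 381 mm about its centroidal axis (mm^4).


r = d / 2 = 381 / 2 = 190.5 mm
I = pi * r^4 / 4 = pi * 190.5^4 / 4
= 1034355436.5 mm^4

1034355436.5 mm^4


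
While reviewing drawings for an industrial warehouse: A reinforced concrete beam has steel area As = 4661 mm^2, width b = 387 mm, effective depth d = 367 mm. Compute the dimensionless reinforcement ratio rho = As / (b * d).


rho = As / (b * d)
= 4661 / (387 * 367)
= 4661 / 142029
= 0.032817 (dimensionless)

0.032817 (dimensionless)


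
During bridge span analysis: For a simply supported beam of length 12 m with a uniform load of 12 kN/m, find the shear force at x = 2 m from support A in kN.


R_A = w * L / 2 = 12 * 12 / 2 = 72.0 kN
V(x) = R_A - w * x = 72.0 - 12 * 2
= 48.0 kN

48.0 kN


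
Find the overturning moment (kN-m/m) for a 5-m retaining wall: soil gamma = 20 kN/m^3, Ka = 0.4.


Pa = 0.5 * Ka * gamma * H^2
= 0.5 * 0.4 * 20 * 5^2
= 100.0 kN/m
Arm = H / 3 = 5 / 3 = 1.6667 m
Mo = Pa * arm = Pa * H / 3 = 100.0 * 5 / 3 = 166.6667 kN-m/m

166.6667 kN-m/m


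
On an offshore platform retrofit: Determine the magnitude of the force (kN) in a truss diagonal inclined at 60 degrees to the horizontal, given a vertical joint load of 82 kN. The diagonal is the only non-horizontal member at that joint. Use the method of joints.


At the joint, only the diagonal has a vertical component, so vertical equilibrium gives:
F * sin(60) = 82
F = 82 / sin(60)
= 82 / 0.866025
= 94.69 kN

94.69 kN


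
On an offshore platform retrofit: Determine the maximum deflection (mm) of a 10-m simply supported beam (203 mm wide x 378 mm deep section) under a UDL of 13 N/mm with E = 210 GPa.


I = 203 * 378^3 / 12 = 913671738.0 mm^4
L = 10000.0 mm, w = 13 N/mm, E = 210000.0 MPa
delta = 5 * w * L^4 / (384 * E * I)
= 5 * 13 * 10000.0^4 / (384 * 210000.0 * 913671738.0)
= 8.8221 mm

8.8221 mm


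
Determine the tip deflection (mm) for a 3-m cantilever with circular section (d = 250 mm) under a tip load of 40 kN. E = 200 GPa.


I = pi * d^4 / 64 = pi * 250^4 / 64 = 191747598.49 mm^4
L = 3000.0 mm, P = 40000.0 N, E = 200000.0 MPa
delta = P * L^3 / (3 * E * I)
= 40000.0 * 3000.0^3 / (3 * 200000.0 * 191747598.49)
= 9.3873 mm

9.3873 mm


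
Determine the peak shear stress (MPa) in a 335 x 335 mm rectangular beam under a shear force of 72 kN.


A = b * h = 335 * 335 = 112225 mm^2
V = 72 kN = 72000.0 N
tau_max = 1.5 * V / A = 1.5 * 72000.0 / 112225
= 0.9624 MPa

0.9624 MPa


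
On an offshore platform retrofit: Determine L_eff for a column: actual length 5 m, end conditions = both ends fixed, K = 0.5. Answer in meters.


L_eff = K * L
= 0.5 * 5
= 2.5 m

2.5 m


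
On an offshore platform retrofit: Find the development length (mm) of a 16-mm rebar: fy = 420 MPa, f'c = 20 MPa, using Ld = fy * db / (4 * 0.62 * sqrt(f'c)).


Ld = (fy * db) / (4 * 0.62 * sqrt(f'c))
= (420 * 16) / (4 * 0.62 * sqrt(20))
= 6720 / 11.0909
= 605.9 mm

605.9 mm


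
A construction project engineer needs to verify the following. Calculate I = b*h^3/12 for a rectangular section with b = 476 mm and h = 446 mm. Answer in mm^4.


I = b * h^3 / 12
= 476 * 446^3 / 12
= 476 * 88716536 / 12
= 3519089261.33 mm^4

3519089261.33 mm^4


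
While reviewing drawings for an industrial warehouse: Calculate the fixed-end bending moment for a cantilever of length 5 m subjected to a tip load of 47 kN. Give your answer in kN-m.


For a cantilever with a point load at the free end:
M_max = P * L = 47 * 5 = 235 kN-m

235 kN-m


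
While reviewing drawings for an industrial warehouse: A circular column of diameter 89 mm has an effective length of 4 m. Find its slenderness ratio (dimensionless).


Radius of gyration r = d / 4 = 89 / 4 = 22.25 mm
L_eff = 4000.0 mm
Slenderness ratio = L / r = 4000.0 / 22.25 = 179.78 (dimensionless)

179.78 (dimensionless)


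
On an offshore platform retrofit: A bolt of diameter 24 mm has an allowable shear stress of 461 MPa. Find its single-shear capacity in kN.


A = pi * d^2 / 4 = pi * 24^2 / 4 = 452.3893 mm^2
V = f_v * A / 1000 = 461 * 452.3893 / 1000
= 208.5515 kN

208.5515 kN


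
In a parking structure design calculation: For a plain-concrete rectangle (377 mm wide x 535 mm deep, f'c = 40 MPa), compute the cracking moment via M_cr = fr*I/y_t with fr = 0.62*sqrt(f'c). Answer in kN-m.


fr = 0.62 * sqrt(40) = 0.62 * 6.3246 = 3.9212 MPa
I = 377 * 535^3 / 12 = 4810845947.92 mm^4
y_t = 267.5 mm
M_cr = fr * I / y_t = 3.9212 * 4810845947.92 / 267.5 N-mm
= 70.5211 kN-m

70.5211 kN-m


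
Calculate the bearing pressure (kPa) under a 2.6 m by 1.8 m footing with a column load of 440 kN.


A = 2.6 * 1.8 = 4.68 m^2
q = P / A = 440 / 4.68
= 94.0171 kPa

94.0171 kPa


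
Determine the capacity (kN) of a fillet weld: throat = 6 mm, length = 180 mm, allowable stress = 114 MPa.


Strength = throat * length * allowable stress
= 6 * 180 * 114 N
= 123120 N
= 123.12 kN

123.12 kN


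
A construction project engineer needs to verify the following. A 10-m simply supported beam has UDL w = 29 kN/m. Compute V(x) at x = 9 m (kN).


R_A = w * L / 2 = 29 * 10 / 2 = 145.0 kN
V(x) = R_A - w * x = 145.0 - 29 * 9
= -116.0 kN

-116.0 kN


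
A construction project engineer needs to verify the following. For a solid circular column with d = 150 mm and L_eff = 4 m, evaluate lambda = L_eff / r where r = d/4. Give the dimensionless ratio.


Radius of gyration r = d / 4 = 150 / 4 = 37.5 mm
L_eff = 4000.0 mm
Slenderness ratio = L / r = 4000.0 / 37.5 = 106.67 (dimensionless)

106.67 (dimensionless)


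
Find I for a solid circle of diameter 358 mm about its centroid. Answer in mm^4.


r = d / 2 = 358 / 2 = 179.0 mm
I = pi * r^4 / 4 = pi * 179.0^4 / 4
= 806309924.35 mm^4

806309924.35 mm^4


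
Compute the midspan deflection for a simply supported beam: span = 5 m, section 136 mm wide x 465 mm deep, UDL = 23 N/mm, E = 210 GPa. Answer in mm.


I = 136 * 465^3 / 12 = 1139505750.0 mm^4
L = 5000.0 mm, w = 23 N/mm, E = 210000.0 MPa
delta = 5 * w * L^4 / (384 * E * I)
= 5 * 23 * 5000.0^4 / (384 * 210000.0 * 1139505750.0)
= 0.7822 mm

0.7822 mm


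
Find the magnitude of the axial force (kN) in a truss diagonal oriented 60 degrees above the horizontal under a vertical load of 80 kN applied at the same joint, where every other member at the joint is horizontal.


At the joint, only the diagonal has a vertical component, so vertical equilibrium gives:
F * sin(60) = 80
F = 80 / sin(60)
= 80 / 0.866025
= 92.38 kN

92.38 kN


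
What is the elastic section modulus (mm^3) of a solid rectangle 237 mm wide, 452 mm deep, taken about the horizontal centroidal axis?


S = b * h^2 / 6
= 237 * 452^2 / 6
= 237 * 204304 / 6
= 8070008.0 mm^3

8070008.0 mm^3


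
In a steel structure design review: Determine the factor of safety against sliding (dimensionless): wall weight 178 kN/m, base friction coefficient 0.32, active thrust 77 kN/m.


Resisting force = mu * W = 0.32 * 178 = 56.96 kN/m
FOS = Resisting / Driving = 56.96 / 77
= 0.7397 (dimensionless)

0.7397 (dimensionless)


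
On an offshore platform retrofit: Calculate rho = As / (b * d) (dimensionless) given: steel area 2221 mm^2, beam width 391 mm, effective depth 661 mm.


rho = As / (b * d)
= 2221 / (391 * 661)
= 2221 / 258451
= 0.008594 (dimensionless)

0.008594 (dimensionless)


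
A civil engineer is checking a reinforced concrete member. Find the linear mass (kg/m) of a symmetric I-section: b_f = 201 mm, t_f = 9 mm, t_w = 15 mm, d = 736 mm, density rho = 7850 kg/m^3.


A_flanges = 2 * 201 * 9 = 3618 mm^2
A_web = (736 - 2 * 9) * 15 = 10770 mm^2
A_total = 3618 + 10770 = 14388 mm^2 = 0.014388 m^2
Weight = rho * A = 7850 * 0.014388 = 112.9458 kg/m

112.9458 kg/m


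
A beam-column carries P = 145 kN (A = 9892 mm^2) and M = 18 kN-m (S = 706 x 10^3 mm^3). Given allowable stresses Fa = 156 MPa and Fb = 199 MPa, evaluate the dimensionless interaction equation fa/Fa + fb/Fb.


f_a = P / A = 145000.0 / 9892 = 14.6583 MPa
f_b = M / S = 18000000.0 / 706000.0 = 25.4958 MPa
Ratio = f_a / Fa + f_b / Fb
= 14.6583 / 156 + 25.4958 / 199
= 0.2221 (dimensionless)

0.2221 (dimensionless)


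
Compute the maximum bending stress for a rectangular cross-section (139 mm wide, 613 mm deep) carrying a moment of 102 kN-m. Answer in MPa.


I = b * h^3 / 12 = 139 * 613^3 / 12 = 2668179098.58 mm^4
y = h / 2 = 613 / 2 = 306.5 mm
M = 102 kN-m = 102000000.0 N-mm
sigma = M * y / I = 102000000.0 * 306.5 / 2668179098.58
= 11.72 MPa

11.72 MPa


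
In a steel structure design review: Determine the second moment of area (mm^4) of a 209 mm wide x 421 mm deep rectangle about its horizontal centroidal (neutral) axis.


I = b * h^3 / 12
= 209 * 421^3 / 12
= 209 * 74618461 / 12
= 1299604862.42 mm^4

1299604862.42 mm^4


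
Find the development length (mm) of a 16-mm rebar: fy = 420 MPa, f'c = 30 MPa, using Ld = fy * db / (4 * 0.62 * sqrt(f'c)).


Ld = (fy * db) / (4 * 0.62 * sqrt(f'c))
= (420 * 16) / (4 * 0.62 * sqrt(30))
= 6720 / 13.5835
= 494.72 mm

494.72 mm


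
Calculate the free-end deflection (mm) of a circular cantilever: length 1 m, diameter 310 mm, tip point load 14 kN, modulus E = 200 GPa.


I = pi * d^4 / 64 = pi * 310^4 / 64 = 453332310.79 mm^4
L = 1000.0 mm, P = 14000.0 N, E = 200000.0 MPa
delta = P * L^3 / (3 * E * I)
= 14000.0 * 1000.0^3 / (3 * 200000.0 * 453332310.79)
= 0.0515 mm

0.0515 mm


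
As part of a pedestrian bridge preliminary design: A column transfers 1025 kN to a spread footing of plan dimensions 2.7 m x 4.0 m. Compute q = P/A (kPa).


A = 2.7 * 4.0 = 10.8 m^2
q = P / A = 1025 / 10.8
= 94.9074 kPa

94.9074 kPa


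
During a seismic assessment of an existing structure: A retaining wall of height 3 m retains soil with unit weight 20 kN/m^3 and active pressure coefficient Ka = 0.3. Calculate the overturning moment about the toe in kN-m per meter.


Pa = 0.5 * Ka * gamma * H^2
= 0.5 * 0.3 * 20 * 3^2
= 27.0 kN/m
Arm = H / 3 = 3 / 3 = 1.0 m
Mo = Pa * arm = Pa * H / 3 = 27.0 * 3 / 3 = 27.0 kN-m/m

27.0 kN-m/m


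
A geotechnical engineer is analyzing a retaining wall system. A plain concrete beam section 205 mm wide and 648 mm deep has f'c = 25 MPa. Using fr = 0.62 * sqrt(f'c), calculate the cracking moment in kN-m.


fr = 0.62 * sqrt(25) = 0.62 * 5.0 = 3.1 MPa
I = 205 * 648^3 / 12 = 4648337280.0 mm^4
y_t = 324.0 mm
M_cr = fr * I / y_t = 3.1 * 4648337280.0 / 324.0 N-mm
= 44.4748 kN-m

44.4748 kN-m


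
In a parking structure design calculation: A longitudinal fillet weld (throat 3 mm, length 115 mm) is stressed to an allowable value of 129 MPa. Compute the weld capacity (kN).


Strength = throat * length * allowable stress
= 3 * 115 * 129 N
= 44505 N
= 44.51 kN

44.51 kN


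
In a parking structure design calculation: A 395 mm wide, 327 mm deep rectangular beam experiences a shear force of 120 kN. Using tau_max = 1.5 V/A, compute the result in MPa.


A = b * h = 395 * 327 = 129165 mm^2
V = 120 kN = 120000.0 N
tau_max = 1.5 * V / A = 1.5 * 120000.0 / 129165
= 1.3936 MPa

1.3936 MPa


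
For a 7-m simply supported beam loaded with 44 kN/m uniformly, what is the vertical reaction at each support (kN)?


Total load = w * L = 44 * 7 = 308 kN
By symmetry, each reaction R = total / 2 = 308 / 2 = 154.0 kN

154.0 kN
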